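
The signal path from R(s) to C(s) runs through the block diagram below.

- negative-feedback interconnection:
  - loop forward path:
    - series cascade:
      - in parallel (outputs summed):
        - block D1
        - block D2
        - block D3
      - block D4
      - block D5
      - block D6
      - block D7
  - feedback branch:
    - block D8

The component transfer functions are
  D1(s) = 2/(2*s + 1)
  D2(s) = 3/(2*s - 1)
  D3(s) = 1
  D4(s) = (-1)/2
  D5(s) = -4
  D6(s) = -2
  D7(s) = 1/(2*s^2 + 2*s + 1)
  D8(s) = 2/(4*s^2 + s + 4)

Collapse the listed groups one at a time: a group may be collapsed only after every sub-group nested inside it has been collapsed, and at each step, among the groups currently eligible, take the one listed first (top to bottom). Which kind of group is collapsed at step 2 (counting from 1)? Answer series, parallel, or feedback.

[1] add D1, D2, D3 (parallel)
[2] reduce the series chain (D1+D2+D3), D4, D5, D6, D7
[3] close the feedback loop around ((D1+D2+D3)*D4*D5*D6*D7), D8
Step 2 collapses a series group.

Hence the answer: series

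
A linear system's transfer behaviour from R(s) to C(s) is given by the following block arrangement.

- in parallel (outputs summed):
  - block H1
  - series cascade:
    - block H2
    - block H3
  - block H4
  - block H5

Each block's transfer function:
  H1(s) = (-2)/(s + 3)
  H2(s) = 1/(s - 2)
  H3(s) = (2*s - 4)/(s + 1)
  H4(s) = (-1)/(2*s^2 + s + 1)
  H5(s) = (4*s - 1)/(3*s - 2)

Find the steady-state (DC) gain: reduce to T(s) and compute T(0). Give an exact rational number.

[1] combine H2, H3 in series; result 2/(s + 1)
[2] reduce the parallel group H1, (H2*H3), H4, H5; result (8*s^5 + 34*s^4 + 56*s^3 + 3*s^2 + 8*s - 5)/(6*s^5 + 23*s^4 + 15*s^3 - s^2 - 5*s - 6)
DC gain: substitute s = 0 into T(s) from step 2: T(0) = -5/(-6) = 5/6.

Final answer: 5/6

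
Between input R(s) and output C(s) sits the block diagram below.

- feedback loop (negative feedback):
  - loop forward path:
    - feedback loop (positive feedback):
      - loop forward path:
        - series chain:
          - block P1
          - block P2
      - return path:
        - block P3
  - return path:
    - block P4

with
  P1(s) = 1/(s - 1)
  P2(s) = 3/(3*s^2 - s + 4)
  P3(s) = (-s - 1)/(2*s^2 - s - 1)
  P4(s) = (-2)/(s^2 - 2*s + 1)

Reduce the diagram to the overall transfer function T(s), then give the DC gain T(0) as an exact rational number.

Answer: -3/13

Working:
[1] combine P1, P2 in series, giving 3/(3*s^3 - 4*s^2 + 5*s - 4)
[2] feedback reduction of (P1*P2), P3, giving (6*s^2 - 3*s - 3)/(6*s^5 - 11*s^4 + 11*s^3 - 9*s^2 + 2*s + 7)
[3] collapse the loop ([(P1*P2)/(1-(P1*P2)*P3)] forward, P4 return), giving (6*s^3 - 9*s^2 + 3)/(6*s^6 - 17*s^5 + 22*s^4 - 20*s^3 + 11*s^2 - 7*s - 13)
Evaluating the step-3 result (the overall T(s)) at s = 0 gives T(0) = 3/(-13) = -3/13.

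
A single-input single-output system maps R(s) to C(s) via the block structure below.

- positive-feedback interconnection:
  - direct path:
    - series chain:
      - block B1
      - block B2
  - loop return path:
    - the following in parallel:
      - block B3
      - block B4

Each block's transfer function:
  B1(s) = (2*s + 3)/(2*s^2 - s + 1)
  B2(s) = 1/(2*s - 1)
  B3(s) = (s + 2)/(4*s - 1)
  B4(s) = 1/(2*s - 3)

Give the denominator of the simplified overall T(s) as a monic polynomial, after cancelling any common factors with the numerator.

Step 1: combine B1, B2 in series; result (2*s + 3)/(4*s^3 - 4*s^2 + 3*s - 1)
Step 2: parallel reduction of B3, B4; result (2*s^2 + 5*s - 7)/(8*s^2 - 14*s + 3)
Step 3: close the feedback loop around (B1*B2), (B3+B4); result (16*s^3 - 4*s^2 - 36*s + 9)/(32*s^5 - 88*s^4 + 88*s^3 - 78*s^2 + 22*s + 18)
The result of step 3 is T(s) in lowest terms. Its denominator has leading coefficient 32; dividing the denominator through by 32 makes it monic.

Answer: s^5 - 11*s^4/4 + 11*s^3/4 - 39*s^2/16 + 11*s/16 + 9/16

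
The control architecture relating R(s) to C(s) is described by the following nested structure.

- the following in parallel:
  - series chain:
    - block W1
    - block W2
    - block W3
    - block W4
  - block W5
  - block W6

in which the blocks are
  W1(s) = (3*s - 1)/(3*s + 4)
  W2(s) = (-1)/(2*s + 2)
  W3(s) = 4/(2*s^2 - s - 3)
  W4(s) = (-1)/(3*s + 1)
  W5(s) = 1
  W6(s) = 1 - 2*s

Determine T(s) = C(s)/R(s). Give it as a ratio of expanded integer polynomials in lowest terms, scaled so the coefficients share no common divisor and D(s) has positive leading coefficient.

Answer: (-36*s^6 - 42*s^5 + 104*s^4 + 140*s^3 - 44*s^2 - 92*s - 26)/(18*s^5 + 39*s^4 - 13*s^3 - 83*s^2 - 61*s - 12)

Working:
[1] series reduction of W1, W2, W3, W4 gives (6*s - 2)/(18*s^5 + 39*s^4 - 13*s^3 - 83*s^2 - 61*s - 12)
[2] parallel reduction of (W1*W2*W3*W4), W5, W6, which is the overall transfer function T(s) = C(s)/R(s) in lowest terms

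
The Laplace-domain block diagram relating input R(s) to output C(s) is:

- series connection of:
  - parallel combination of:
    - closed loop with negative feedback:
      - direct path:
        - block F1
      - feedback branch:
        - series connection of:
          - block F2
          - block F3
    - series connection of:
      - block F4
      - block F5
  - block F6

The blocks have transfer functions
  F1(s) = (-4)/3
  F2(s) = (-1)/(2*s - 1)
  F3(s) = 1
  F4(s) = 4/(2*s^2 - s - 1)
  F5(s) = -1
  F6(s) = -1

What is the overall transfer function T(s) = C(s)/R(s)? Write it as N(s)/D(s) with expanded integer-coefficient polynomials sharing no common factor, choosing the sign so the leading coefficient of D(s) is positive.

First reduce the diagram to T(s).

(1) cascade F2, F3: (-1)/(2*s - 1)
(2) close the feedback loop around F1, (F2*F3): (4 - 8*s)/(6*s + 1)
(3) series reduction of F4, F5: (-4)/(2*s^2 - s - 1)
(4) sum the parallel branches [F1/(1+F1*(F2*F3))], (F4*F5): (-16*s^3 + 16*s^2 - 20*s - 8)/(12*s^3 - 4*s^2 - 7*s - 1)
(5) multiply ([F1/(1+F1*(F2*F3))]+(F4*F5)), F6 (series): this yields T(s), and no further normalization is needed

Answer: (16*s^3 - 16*s^2 + 20*s + 8)/(12*s^3 - 4*s^2 - 7*s - 1)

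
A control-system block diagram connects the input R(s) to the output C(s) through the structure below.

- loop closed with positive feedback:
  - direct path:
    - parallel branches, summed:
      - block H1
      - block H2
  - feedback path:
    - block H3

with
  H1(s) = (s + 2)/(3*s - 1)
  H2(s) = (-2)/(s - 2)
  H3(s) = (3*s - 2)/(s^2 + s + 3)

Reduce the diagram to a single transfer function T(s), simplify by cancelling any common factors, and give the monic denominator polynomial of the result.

The answer is s^4 - 7*s^3/3 + 8*s^2 - 25*s/3 + 2/3.

Reasoning:
[1] sum the parallel branches H1, H2 = (s^2 - 6*s - 2)/(3*s^2 - 7*s + 2)
[2] close the feedback loop around (H1+H2), H3 = (s^4 - 5*s^3 - 5*s^2 - 20*s - 6)/(3*s^4 - 7*s^3 + 24*s^2 - 25*s + 2)
That last expression is T(s), already simplified. Scaling its denominator by 1/3 (the reciprocal of the leading coefficient) yields the monic denominator.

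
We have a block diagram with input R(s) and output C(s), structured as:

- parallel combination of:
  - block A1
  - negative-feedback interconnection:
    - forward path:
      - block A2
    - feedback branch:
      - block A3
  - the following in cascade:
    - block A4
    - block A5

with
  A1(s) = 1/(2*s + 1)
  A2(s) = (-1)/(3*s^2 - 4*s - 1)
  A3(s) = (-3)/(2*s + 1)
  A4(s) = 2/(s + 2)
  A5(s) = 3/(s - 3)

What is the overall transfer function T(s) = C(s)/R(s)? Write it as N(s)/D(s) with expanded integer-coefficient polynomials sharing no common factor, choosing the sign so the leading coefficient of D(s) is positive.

Reducing step by step:

(1) reduce the feedback loop with forward A2 and return A3; result (-2*s - 1)/(6*s^3 - 5*s^2 - 6*s + 2)
(2) series reduction of A4, A5; result 6/(s^2 - s - 6)
(3) add A1, [A2/(1+A2*A3)], (A4*A5) (parallel), which is the overall transfer function T(s) = C(s)/R(s) in lowest terms

Answer: (6*s^5 + 57*s^4 - 61*s^3 - 37*s^2 + 47*s + 6)/(12*s^6 - 16*s^5 - 85*s^4 + 39*s^3 + 106*s^2 + 10*s - 12)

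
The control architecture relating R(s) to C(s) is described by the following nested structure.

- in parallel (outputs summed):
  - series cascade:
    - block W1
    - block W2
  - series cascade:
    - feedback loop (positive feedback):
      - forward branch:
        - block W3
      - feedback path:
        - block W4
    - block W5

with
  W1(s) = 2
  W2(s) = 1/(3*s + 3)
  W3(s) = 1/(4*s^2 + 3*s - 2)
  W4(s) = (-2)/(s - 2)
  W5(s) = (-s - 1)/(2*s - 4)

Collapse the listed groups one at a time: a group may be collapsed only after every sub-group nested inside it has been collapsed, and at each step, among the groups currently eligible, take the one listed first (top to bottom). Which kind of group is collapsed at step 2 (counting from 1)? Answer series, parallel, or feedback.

Step 1. series reduction of W1, W2
Step 2. close the feedback loop around W3, W4
Step 3. cascade [W3/(1-W3*W4)], W5
Step 4. sum the parallel branches (W1*W2), ([W3/(1-W3*W4)]*W5)
The group at step 2 is a feedback group.

Final answer: feedback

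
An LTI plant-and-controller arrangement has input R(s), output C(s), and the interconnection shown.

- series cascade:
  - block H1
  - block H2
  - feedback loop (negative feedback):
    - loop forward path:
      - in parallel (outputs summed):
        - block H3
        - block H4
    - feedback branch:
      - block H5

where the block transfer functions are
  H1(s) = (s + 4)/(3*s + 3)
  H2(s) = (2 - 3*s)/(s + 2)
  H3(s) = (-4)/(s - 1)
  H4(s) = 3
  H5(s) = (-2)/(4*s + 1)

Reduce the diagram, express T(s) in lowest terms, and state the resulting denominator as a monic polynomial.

Step 1: combine H3, H4 in parallel: (3*s - 7)/(s - 1)
Step 2: reduce the feedback loop with forward (H3+H4) and return H5: (12*s^2 - 25*s - 7)/(4*s^2 - 9*s + 13)
Step 3: multiply H1, H2, [(H3+H4)/(1+(H3+H4)*H5)] (series): (-36*s^4 - 45*s^3 + 367*s^2 - 130*s - 56)/(12*s^4 + 9*s^3 - 18*s^2 + 63*s + 78)
That last expression is T(s), already simplified. Scaling its denominator by 1/12 (the reciprocal of the leading coefficient) yields the monic denominator.

Hence the answer: s^4 + 3*s^3/4 - 3*s^2/2 + 21*s/4 + 13/2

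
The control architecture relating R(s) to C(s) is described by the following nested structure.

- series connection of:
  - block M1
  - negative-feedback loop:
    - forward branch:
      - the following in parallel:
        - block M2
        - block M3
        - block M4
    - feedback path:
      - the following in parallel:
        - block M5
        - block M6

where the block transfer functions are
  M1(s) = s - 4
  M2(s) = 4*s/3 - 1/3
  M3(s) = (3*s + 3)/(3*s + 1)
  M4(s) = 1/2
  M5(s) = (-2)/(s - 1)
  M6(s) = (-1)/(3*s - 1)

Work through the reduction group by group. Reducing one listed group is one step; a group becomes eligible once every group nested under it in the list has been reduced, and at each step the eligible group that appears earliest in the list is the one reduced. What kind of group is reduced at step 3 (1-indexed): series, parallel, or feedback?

Answer: feedback

Working:
Step 1 - combine M2, M3, M4 in parallel
Step 2 - add M5, M6 (parallel)
Step 3 - close the feedback loop around (M2+M3+M4), (M5+M6)
Step 4 - combine M1, [(M2+M3+M4)/(1+(M2+M3+M4)*(M5+M6))] in series
At step 3 the group reduced is feedback.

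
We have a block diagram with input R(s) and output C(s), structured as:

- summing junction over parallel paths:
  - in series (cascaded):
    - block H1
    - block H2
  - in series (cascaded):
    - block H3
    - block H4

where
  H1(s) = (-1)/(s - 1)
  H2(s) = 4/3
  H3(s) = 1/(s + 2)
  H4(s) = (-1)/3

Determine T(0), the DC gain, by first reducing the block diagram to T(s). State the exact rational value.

The answer is 7/6.

Reasoning:
Step 1 - cascade H1, H2 gives (-4)/(3*s - 3)
Step 2 - multiply H3, H4 (series) gives (-1)/(3*s + 6)
Step 3 - sum the parallel branches (H1*H2), (H3*H4) gives (-5*s - 7)/(3*s^2 + 3*s - 6)
DC gain: substitute s = 0 into T(s) from step 3: T(0) = -7/(-6) = 7/6.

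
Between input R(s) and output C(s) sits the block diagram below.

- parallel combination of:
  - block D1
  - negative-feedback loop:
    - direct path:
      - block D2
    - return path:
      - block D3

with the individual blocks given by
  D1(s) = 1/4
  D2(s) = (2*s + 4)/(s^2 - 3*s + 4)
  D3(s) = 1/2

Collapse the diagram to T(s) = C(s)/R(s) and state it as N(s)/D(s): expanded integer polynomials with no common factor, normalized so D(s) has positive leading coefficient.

Step 1 - close the feedback loop around D2, D3 -> (2*s + 4)/(s^2 - 2*s + 6)
Step 2 - sum the parallel branches D1, [D2/(1+D2*D3)] - this is the overall T(s), already in the required normalized form

Final answer: (s^2 + 6*s + 22)/(4*s^2 - 8*s + 24)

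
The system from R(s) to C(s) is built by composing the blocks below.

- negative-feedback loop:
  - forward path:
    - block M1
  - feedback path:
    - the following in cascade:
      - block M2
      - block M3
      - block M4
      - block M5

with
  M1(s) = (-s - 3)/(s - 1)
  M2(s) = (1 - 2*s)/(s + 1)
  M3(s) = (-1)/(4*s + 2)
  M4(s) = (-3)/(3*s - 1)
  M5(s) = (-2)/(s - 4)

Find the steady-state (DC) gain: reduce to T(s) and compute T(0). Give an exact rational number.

Reducing step by step:

Step 1. multiply M2, M3, M4, M5 (series) = (6*s - 3)/(6*s^4 - 17*s^3 - 28*s^2 - s + 4)
Step 2. feedback reduction of M1, (M2*M3*M4*M5) = (-6*s^5 - s^4 + 79*s^3 + 85*s^2 - s - 12)/(6*s^5 - 23*s^4 - 11*s^3 + 21*s^2 - 10*s + 5)
That last expression is T(s); at s = 0 only the constant terms survive, so T(0) = -12/5.

Answer: -12/5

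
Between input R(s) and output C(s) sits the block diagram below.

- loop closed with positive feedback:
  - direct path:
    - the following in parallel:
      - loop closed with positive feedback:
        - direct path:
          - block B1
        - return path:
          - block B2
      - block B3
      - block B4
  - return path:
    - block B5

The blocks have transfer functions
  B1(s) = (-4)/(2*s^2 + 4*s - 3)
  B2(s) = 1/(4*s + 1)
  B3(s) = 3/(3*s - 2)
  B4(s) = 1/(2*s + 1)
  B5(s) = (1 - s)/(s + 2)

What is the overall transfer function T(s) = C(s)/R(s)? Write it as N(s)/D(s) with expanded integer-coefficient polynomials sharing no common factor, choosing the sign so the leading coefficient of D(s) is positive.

The answer is (72*s^5 + 218*s^4 + 86*s^3 - 87*s^2 + 83*s + 18)/(48*s^6 + 268*s^5 + 120*s^4 - 322*s^3 + 70*s^2 - 13).

Reasoning:
(1) close the feedback loop around B1, B2 = (-16*s - 4)/(8*s^3 + 18*s^2 - 8*s + 1)
(2) sum the parallel branches [B1/(1-B1*B2)], B3, B4 = (72*s^4 + 74*s^3 - 62*s^2 + 37*s + 9)/(48*s^5 + 100*s^4 - 82*s^3 - 22*s^2 + 15*s - 2)
(3) reduce the feedback loop with forward ([B1/(1-B1*B2)]+B3+B4) and return B5 - this is the overall T(s), already in the required normalized form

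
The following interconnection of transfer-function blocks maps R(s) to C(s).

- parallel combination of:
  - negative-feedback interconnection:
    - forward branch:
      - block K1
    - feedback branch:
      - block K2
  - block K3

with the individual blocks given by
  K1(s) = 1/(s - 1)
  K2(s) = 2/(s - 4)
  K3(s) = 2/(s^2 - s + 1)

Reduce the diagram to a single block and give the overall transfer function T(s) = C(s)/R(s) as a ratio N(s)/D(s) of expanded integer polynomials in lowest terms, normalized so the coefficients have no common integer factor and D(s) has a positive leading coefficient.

The answer is (s^3 - 3*s^2 - 5*s + 8)/(s^4 - 6*s^3 + 12*s^2 - 11*s + 6).

Reasoning:
Step 1 - collapse the loop (K1 forward, K2 return) = (s - 4)/(s^2 - 5*s + 6)
Step 2 - reduce the parallel group [K1/(1+K1*K2)], K3 - this is the overall T(s), already in the required normalized form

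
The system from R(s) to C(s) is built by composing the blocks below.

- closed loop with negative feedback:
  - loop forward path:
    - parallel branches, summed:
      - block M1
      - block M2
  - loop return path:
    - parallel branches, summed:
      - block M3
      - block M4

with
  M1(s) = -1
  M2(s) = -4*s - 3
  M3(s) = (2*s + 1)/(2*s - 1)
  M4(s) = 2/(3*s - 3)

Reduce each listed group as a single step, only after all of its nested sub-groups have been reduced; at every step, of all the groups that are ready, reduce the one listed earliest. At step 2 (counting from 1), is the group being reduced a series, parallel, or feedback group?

[1] sum the parallel branches M1, M2
[2] sum the parallel branches M3, M4
[3] feedback reduction of (M1+M2), (M3+M4)
The group at step 2 is a parallel group.

Hence the answer: parallel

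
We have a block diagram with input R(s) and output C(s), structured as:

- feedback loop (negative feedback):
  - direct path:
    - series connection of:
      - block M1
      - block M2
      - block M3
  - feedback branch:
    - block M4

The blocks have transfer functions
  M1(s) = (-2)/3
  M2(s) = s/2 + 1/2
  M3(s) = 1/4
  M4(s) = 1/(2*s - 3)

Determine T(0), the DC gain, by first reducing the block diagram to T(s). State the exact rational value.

The answer is -3/37.

Reasoning:
1. combine M1, M2, M3 in series, giving -s/12 - 1/12
2. reduce the feedback loop with forward (M1*M2*M3) and return M4, giving (-2*s^2 + s + 3)/(23*s - 37)
Step 2 gives the overall T(s). Then T(0) = 3/(-37) = -3/37.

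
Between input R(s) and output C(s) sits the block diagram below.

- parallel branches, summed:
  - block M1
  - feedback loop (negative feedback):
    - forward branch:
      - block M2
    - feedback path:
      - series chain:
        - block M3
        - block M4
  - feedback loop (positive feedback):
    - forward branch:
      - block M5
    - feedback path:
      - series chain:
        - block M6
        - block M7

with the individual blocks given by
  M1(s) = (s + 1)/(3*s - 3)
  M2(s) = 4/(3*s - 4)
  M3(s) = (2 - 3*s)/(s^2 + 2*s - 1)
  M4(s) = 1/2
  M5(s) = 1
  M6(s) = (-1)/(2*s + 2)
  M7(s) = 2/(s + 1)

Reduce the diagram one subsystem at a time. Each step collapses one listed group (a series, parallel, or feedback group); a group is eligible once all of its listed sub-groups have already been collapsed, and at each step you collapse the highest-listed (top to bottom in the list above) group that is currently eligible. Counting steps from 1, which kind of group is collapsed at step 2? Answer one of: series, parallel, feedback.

1. combine M3, M4 in series
2. apply the feedback formula to M2, (M3*M4)
3. multiply M6, M7 (series)
4. apply the feedback formula to M5, (M6*M7)
5. reduce the parallel group M1, [M2/(1+M2*(M3*M4))], [M5/(1-M5*(M6*M7))]
Step 2: feedback.

Therefore the answer is feedback.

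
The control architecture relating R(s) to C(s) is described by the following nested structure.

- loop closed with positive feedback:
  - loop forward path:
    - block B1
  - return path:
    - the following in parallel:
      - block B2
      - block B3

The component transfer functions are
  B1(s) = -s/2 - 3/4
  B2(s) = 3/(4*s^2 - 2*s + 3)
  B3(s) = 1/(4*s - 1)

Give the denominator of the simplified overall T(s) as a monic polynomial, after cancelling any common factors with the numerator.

First reduce the diagram to T(s).

Step 1: reduce the parallel group B2, B3 -> (4*s^2 + 10*s)/(16*s^3 - 12*s^2 + 14*s - 3)
Step 2: apply the feedback formula to B1, (B2+B3) -> (-32*s^4 - 24*s^3 + 8*s^2 - 36*s + 9)/(72*s^3 - 16*s^2 + 86*s - 12)
That last expression is T(s), already simplified. Scaling its denominator by 1/72 (the reciprocal of the leading coefficient) yields the monic denominator.

Answer: s^3 - 2*s^2/9 + 43*s/36 - 1/6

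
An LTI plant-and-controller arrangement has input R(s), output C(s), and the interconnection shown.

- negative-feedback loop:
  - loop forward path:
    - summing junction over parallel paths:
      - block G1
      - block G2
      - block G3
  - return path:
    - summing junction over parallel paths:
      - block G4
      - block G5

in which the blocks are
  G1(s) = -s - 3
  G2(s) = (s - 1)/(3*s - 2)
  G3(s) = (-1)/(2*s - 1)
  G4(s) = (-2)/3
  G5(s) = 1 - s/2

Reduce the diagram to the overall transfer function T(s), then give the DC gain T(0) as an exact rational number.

Step 1. parallel reduction of G1, G2, G3, giving (-6*s^3 - 9*s^2 + 13*s - 3)/(6*s^2 - 7*s + 2)
Step 2. sum the parallel branches G4, G5, giving 1/3 - s/2
Step 3. close the feedback loop around (G1+G2+G3), (G4+G5), giving (-36*s^3 - 54*s^2 + 78*s - 18)/(18*s^4 + 15*s^3 - 21*s^2 - 7*s + 6)
Step 3 gives the overall T(s). Then T(0) = -18/6 = -3.

Answer: -3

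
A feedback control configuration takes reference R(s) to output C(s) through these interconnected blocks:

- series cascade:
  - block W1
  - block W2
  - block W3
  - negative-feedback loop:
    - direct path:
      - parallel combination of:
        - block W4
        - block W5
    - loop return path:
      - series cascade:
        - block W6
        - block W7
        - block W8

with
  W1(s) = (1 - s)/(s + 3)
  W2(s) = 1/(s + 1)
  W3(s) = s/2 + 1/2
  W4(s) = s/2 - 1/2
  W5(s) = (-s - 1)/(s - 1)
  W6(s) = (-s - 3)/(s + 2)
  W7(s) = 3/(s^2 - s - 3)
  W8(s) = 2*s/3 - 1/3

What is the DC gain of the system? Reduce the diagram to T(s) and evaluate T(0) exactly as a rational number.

The answer is 1/9.

Reasoning:
Step 1: combine W4, W5 in parallel -> (s^2 - 4*s - 1)/(2*s - 2)
Step 2: cascade W6, W7, W8 -> (-2*s^2 - 5*s + 3)/(s^3 + s^2 - 5*s - 6)
Step 3: collapse the loop ((W4+W5) forward, (W6*W7*W8) return) -> (s^5 - 3*s^4 - 10*s^3 + 13*s^2 + 29*s + 6)/(3*s^3 + 13*s^2 - 9*s + 9)
Step 4: multiply W1, W2, W3, [(W4+W5)/(1+(W4+W5)*(W6*W7*W8))] (series) -> (-s^6 + 4*s^5 + 7*s^4 - 23*s^3 - 16*s^2 + 23*s + 6)/(6*s^4 + 44*s^3 + 60*s^2 - 36*s + 54)
That last expression is T(s); at s = 0 only the constant terms survive, so T(0) = 6/54 = 1/9.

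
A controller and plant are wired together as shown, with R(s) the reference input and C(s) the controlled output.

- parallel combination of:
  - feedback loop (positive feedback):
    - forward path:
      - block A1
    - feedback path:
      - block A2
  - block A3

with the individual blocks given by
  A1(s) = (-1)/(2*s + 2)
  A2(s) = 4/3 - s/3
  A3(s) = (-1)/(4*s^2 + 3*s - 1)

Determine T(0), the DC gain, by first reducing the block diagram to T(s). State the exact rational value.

Answer: 7/10

Working:
Step 1: reduce the feedback loop with forward A1 and return A2 gives (-3)/(5*s + 10)
Step 2: add [A1/(1-A1*A2)], A3 (parallel) gives (-12*s^2 - 14*s - 7)/(20*s^3 + 55*s^2 + 25*s - 10)
DC gain: substitute s = 0 into T(s) from step 2: T(0) = -7/(-10) = 7/10.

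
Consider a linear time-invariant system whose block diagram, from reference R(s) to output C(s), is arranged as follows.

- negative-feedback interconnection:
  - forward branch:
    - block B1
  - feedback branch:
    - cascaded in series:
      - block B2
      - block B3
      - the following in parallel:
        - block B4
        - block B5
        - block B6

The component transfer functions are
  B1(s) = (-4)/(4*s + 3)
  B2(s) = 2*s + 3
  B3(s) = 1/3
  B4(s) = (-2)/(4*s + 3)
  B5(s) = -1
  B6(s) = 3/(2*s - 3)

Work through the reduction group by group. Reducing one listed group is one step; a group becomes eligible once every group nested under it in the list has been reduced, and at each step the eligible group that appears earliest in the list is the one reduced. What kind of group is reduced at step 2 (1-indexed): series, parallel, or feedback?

Step 1: sum the parallel branches B4, B5, B6
Step 2: multiply B2, B3, (B4+B5+B6) (series)
Step 3: collapse the loop (B1 forward, (B2*B3*(B4+B5+B6)) return)
So the answer for step 2 is series.

Therefore the answer is series.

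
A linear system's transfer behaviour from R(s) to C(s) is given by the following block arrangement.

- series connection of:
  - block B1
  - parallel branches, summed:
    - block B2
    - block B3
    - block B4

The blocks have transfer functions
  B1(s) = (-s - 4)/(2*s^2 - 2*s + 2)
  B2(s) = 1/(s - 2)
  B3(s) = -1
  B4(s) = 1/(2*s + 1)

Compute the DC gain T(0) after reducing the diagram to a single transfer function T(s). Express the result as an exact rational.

Reducing step by step:

Step 1 - parallel reduction of B2, B3, B4 = (-2*s^2 + 6*s + 1)/(2*s^2 - 3*s - 2)
Step 2 - cascade B1, (B2+B3+B4) = (2*s^3 + 2*s^2 - 25*s - 4)/(4*s^4 - 10*s^3 + 6*s^2 - 2*s - 4)
That last expression is T(s); at s = 0 only the constant terms survive, so T(0) = -4/(-4) = 1.

Answer: 1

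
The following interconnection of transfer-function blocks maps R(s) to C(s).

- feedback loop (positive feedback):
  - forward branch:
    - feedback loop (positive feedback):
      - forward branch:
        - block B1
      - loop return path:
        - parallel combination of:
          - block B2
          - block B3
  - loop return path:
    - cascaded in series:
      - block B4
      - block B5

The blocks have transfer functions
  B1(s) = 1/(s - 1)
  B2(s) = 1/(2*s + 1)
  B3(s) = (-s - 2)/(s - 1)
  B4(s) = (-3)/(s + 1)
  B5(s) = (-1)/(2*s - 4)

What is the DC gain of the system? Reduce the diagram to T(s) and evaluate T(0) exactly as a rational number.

[1] add B2, B3 (parallel), giving (-2*s^2 - 4*s - 3)/(2*s^2 - s - 1)
[2] feedback reduction of B1, (B2+B3), giving (2*s^2 - s - 1)/(2*s^3 - s^2 + 4*s + 4)
[3] series reduction of B4, B5, giving 3/(2*s^2 - 2*s - 4)
[4] reduce the feedback loop with forward [B1/(1-B1*(B2+B3))] and return (B4*B5), giving (4*s^4 - 6*s^3 - 8*s^2 + 6*s + 4)/(4*s^5 - 6*s^4 + 2*s^3 - 2*s^2 - 21*s - 13)
DC gain: substitute s = 0 into T(s) from step 4: T(0) = 4/(-13) = -4/13.

Therefore the answer is -4/13.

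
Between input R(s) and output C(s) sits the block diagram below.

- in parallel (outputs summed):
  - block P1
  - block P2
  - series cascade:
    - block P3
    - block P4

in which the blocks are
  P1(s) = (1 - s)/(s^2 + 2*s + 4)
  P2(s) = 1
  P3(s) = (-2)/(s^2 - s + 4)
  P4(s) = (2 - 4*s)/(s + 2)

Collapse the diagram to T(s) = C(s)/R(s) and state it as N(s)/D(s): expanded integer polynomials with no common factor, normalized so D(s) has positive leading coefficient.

The answer is (s^5 + 2*s^4 + 16*s^3 + 27*s^2 + 42*s + 24)/(s^5 + 3*s^4 + 8*s^3 + 16*s^2 + 24*s + 32).

Reasoning:
1. multiply P3, P4 (series) = (8*s - 4)/(s^3 + s^2 + 2*s + 8)
2. add P1, P2, (P3*P4) (parallel): this yields T(s), and no further normalization is needed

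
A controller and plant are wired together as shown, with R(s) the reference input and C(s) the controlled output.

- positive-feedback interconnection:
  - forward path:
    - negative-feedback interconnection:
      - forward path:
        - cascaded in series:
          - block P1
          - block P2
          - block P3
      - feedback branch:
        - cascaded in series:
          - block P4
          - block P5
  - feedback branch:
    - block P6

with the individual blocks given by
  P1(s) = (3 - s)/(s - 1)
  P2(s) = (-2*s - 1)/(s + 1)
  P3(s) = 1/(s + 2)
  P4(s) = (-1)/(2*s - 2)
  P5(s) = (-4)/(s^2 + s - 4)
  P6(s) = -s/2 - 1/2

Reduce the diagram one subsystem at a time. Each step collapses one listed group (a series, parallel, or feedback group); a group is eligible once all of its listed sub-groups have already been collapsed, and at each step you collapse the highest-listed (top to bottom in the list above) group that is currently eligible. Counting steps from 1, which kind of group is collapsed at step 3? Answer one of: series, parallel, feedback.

Reducing step by step:

(1) multiply P1, P2, P3 (series)
(2) reduce the series chain P4, P5
(3) apply the feedback formula to (P1*P2*P3), (P4*P5)
(4) close the feedback loop around [(P1*P2*P3)/(1+(P1*P2*P3)*(P4*P5))], P6
The group at step 3 is a feedback group.

Answer: feedback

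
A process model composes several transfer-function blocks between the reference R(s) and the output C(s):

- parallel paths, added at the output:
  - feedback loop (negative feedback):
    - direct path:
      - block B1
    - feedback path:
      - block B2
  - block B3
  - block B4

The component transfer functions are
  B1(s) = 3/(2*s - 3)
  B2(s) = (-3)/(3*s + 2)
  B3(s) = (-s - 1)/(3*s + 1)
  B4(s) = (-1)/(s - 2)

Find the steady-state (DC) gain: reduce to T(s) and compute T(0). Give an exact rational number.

First reduce the diagram to T(s).

[1] collapse the loop (B1 forward, B2 return), giving (9*s + 6)/(6*s^2 - 5*s - 15)
[2] reduce the parallel group [B1/(1+B1*B2)], B3, B4, giving (-6*s^4 + 20*s^3 + 4*s^2 - 23*s - 27)/(18*s^4 - 45*s^3 - 32*s^2 + 85*s + 30)
Step 2 gives the overall T(s). Then T(0) = -27/30 = -9/10.

Answer: -9/10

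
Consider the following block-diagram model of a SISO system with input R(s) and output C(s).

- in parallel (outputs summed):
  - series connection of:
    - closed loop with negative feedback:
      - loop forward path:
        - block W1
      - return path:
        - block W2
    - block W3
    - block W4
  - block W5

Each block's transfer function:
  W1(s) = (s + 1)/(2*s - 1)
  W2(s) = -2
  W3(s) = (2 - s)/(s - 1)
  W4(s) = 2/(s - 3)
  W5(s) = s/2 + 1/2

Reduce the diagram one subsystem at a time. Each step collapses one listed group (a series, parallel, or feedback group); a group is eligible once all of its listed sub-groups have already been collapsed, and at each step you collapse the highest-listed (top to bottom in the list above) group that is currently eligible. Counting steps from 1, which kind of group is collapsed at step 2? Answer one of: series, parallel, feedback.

1. feedback reduction of W1, W2
2. cascade [W1/(1+W1*W2)], W3, W4
3. reduce the parallel group ([W1/(1+W1*W2)]*W3*W4), W5
So the answer for step 2 is series.

Hence the answer: series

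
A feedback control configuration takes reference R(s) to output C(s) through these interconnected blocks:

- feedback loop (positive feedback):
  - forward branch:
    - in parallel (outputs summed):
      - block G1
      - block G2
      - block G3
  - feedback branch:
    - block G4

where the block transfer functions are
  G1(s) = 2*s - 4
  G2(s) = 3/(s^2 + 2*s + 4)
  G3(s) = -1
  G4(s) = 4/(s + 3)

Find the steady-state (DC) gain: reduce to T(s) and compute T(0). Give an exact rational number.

(1) parallel reduction of G1, G2, G3 gives (2*s^3 - s^2 - 2*s - 17)/(s^2 + 2*s + 4)
(2) reduce the feedback loop with forward (G1+G2+G3) and return G4 gives (-2*s^4 - 5*s^3 + 5*s^2 + 23*s + 51)/(7*s^3 - 9*s^2 - 18*s - 80)
Evaluating the step-2 result (the overall T(s)) at s = 0 gives T(0) = 51/(-80) = -51/80.

Therefore the answer is -51/80.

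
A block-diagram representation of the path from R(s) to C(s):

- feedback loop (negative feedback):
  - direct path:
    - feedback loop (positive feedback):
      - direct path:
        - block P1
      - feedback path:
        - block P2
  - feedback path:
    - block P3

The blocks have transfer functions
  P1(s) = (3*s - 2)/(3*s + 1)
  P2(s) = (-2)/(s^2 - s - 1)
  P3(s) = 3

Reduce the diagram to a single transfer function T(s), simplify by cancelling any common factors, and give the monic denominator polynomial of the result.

(1) close the feedback loop around P1, P2 -> (3*s^3 - 5*s^2 - s + 2)/(3*s^3 - 2*s^2 + 2*s - 5)
(2) close the feedback loop around [P1/(1-P1*P2)], P3 -> (3*s^3 - 5*s^2 - s + 2)/(12*s^3 - 17*s^2 - s + 1)
No further cancellation is possible in the step-2 result, so that is T(s). Its denominator becomes monic after dividing by the leading coefficient 12.

Final answer: s^3 - 17*s^2/12 - s/12 + 1/12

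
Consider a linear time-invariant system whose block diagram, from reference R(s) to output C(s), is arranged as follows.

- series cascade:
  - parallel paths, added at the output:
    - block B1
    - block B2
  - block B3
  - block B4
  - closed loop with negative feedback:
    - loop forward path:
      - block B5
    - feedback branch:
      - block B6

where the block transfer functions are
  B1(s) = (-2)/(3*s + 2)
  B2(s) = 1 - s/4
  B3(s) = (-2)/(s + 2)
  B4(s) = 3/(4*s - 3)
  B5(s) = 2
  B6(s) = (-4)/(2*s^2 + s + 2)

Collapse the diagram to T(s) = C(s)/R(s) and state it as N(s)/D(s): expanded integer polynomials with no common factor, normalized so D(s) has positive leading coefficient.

Reducing step by step:

Step 1. reduce the parallel group B1, B2, giving (-3*s^2 + 10*s)/(12*s + 8)
Step 2. apply the feedback formula to B5, B6, giving (4*s^2 + 2*s + 4)/(2*s^2 + s - 6)
Step 3. multiply (B1+B2), B3, B4, [B5/(1+B5*B6)] (series), which is the overall transfer function T(s) = C(s)/R(s) in lowest terms

Answer: (18*s^4 - 51*s^3 - 12*s^2 - 60*s)/(24*s^5 + 58*s^4 - 65*s^3 - 170*s^2 + 36*s + 72)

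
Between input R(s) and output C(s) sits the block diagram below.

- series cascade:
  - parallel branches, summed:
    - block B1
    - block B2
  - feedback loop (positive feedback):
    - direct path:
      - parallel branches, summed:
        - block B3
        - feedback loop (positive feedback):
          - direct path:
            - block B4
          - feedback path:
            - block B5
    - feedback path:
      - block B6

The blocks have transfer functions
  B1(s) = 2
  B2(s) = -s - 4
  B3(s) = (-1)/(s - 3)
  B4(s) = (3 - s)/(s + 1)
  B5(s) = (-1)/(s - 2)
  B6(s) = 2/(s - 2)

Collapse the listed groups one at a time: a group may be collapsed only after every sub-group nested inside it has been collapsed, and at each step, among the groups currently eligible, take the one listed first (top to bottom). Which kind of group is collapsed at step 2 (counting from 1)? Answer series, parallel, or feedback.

1. parallel reduction of B1, B2
2. close the feedback loop around B4, B5
3. reduce the parallel group B3, [B4/(1-B4*B5)]
4. collapse the loop ((B3+[B4/(1-B4*B5)]) forward, B6 return)
5. combine (B1+B2), [(B3+[B4/(1-B4*B5)])/(1-(B3+[B4/(1-B4*B5)])*B6)] in series
Step 2 collapses a feedback group.

Hence the answer: feedback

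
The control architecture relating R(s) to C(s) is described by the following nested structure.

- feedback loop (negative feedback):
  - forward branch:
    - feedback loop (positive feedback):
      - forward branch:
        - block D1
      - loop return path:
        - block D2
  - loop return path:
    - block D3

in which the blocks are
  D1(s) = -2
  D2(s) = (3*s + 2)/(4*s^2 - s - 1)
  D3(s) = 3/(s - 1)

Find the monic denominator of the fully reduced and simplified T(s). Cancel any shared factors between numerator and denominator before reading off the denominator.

First reduce the diagram to T(s).

Step 1 - apply the feedback formula to D1, D2 = (-8*s^2 + 2*s + 2)/(4*s^2 + 5*s + 3)
Step 2 - apply the feedback formula to [D1/(1-D1*D2)], D3 = (-8*s^3 + 10*s^2 - 2)/(4*s^3 - 23*s^2 + 4*s + 3)
That last expression is T(s), already simplified. Scaling its denominator by 1/4 (the reciprocal of the leading coefficient) yields the monic denominator.

Answer: s^3 - 23*s^2/4 + s + 3/4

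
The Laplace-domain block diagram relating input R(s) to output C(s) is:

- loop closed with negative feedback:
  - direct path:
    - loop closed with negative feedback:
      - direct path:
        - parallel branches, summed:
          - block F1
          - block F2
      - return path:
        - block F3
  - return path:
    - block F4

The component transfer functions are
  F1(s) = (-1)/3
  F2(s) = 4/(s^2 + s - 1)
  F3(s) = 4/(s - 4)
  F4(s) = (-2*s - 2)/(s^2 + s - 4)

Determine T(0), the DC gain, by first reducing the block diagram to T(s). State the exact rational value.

The answer is -26/19.

Reasoning:
Step 1 - combine F1, F2 in parallel, giving (-s^2 - s + 13)/(3*s^2 + 3*s - 3)
Step 2 - close the feedback loop around (F1+F2), F3, giving (-s^3 + 3*s^2 + 17*s - 52)/(3*s^3 - 13*s^2 - 19*s + 64)
Step 3 - collapse the loop ([(F1+F2)/(1+(F1+F2)*F3)] forward, F4 return), giving (-s^5 + 2*s^4 + 24*s^3 - 47*s^2 - 120*s + 208)/(3*s^5 - 8*s^4 - 48*s^3 + 57*s^2 + 210*s - 152)
The step-3 result is T(s). Setting s = 0: T(0) = 208/(-152) = -26/19.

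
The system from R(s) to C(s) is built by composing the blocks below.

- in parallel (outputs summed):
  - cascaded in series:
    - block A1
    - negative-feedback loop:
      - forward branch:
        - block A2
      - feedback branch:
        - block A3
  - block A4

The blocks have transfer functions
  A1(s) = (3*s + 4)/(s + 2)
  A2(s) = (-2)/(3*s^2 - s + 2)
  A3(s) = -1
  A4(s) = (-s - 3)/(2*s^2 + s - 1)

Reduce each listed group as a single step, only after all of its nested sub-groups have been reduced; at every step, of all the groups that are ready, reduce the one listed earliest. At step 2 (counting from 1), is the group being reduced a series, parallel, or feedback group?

Step 1 - feedback reduction of A2, A3
Step 2 - cascade A1, [A2/(1+A2*A3)]
Step 3 - parallel reduction of (A1*[A2/(1+A2*A3)]), A4
Step 2 collapses a series group.

Answer: series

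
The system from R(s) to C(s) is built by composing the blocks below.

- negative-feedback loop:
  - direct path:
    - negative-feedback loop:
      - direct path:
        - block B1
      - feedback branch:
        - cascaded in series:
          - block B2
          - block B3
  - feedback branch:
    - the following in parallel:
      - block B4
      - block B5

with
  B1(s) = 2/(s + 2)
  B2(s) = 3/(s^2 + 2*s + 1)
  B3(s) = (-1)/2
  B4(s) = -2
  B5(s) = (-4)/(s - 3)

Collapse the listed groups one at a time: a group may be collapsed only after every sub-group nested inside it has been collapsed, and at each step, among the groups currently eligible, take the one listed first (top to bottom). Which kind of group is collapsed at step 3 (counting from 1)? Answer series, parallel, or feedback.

The answer is parallel.

Reasoning:
(1) multiply B2, B3 (series)
(2) apply the feedback formula to B1, (B2*B3)
(3) reduce the parallel group B4, B5
(4) close the feedback loop around [B1/(1+B1*(B2*B3))], (B4+B5)
The group at step 3 is a parallel group.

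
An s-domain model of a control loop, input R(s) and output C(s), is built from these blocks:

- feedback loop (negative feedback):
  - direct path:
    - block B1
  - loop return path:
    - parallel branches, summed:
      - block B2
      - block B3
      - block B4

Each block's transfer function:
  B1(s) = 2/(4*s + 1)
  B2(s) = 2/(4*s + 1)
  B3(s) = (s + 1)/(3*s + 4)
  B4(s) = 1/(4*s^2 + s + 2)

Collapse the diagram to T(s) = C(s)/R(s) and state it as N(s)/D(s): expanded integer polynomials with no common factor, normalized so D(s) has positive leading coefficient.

Step 1 - add B2, B3, B4 (parallel) gives (16*s^4 + 48*s^3 + 67*s^2 + 50*s + 22)/(48*s^4 + 88*s^3 + 59*s^2 + 42*s + 8)
Step 2 - collapse the loop (B1 forward, (B2+B3+B4) return) - this is the overall T(s), already in the required normalized form

Final answer: (96*s^4 + 176*s^3 + 118*s^2 + 84*s + 16)/(192*s^5 + 432*s^4 + 420*s^3 + 361*s^2 + 174*s + 52)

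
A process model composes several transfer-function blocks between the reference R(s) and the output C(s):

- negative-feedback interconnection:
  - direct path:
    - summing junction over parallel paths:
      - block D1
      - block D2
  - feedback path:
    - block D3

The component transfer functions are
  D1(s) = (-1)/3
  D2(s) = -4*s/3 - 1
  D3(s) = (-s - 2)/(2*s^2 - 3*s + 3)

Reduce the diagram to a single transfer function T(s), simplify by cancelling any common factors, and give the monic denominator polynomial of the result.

The answer is s^2 + 3*s/10 + 17/10.

Reasoning:
Step 1. combine D1, D2 in parallel gives -4*s/3 - 4/3
Step 2. reduce the feedback loop with forward (D1+D2) and return D3 gives (-8*s^3 + 4*s^2 - 12)/(10*s^2 + 3*s + 17)
Step 2 gives the fully reduced T(s), with no common factor left to cancel. The denominator's leading coefficient is 10, so divide each of its coefficients by 10 to get the monic form.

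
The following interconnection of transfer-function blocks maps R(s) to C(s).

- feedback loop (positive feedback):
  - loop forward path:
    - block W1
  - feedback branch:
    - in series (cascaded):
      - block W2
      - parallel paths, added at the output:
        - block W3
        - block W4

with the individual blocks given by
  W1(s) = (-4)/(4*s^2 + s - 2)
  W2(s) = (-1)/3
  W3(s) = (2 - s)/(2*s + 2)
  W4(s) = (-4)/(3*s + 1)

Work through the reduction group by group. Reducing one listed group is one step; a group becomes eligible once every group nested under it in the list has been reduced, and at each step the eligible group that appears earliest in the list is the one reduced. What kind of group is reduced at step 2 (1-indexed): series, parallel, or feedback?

[1] parallel reduction of W3, W4
[2] multiply W2, (W3+W4) (series)
[3] reduce the feedback loop with forward W1 and return (W2*(W3+W4))
The group at step 2 is a series group.

Answer: series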